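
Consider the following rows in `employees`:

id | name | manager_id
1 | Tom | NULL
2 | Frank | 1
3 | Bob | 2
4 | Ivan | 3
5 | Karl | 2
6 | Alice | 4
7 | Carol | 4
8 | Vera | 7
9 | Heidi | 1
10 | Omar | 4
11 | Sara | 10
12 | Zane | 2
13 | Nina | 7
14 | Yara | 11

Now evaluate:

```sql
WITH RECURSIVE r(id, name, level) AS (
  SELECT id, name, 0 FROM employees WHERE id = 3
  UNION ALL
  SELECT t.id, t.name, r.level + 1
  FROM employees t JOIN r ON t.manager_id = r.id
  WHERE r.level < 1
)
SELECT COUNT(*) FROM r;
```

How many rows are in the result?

2

Base: id=3 (Bob) at level 0.
Iteration 1: rows with manager_id in {3} -> Ivan (id 4, level 1).
Iteration 2: level < 1 fails for all current rows; recursion stops.
Total rows emitted: 2.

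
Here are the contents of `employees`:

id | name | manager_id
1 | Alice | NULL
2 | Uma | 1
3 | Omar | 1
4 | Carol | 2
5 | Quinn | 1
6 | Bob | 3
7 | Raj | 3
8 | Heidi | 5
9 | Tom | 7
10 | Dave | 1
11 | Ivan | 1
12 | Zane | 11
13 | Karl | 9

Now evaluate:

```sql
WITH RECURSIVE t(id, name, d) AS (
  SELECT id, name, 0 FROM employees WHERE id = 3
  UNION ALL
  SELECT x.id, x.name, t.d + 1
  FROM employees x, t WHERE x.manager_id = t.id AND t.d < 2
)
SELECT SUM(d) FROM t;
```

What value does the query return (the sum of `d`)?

4

Base: id=3 (Omar) at d 0.
Iteration 1: rows with manager_id in {3} -> Bob (id 6, d 1), Raj (id 7, d 1).
Iteration 2: rows with manager_id in {6,7} -> Tom (id 9, d 2).
Iteration 3: d < 2 fails for all current rows; recursion stops.
SUM(d) = 0 + 1 + 1 + 2 = 4.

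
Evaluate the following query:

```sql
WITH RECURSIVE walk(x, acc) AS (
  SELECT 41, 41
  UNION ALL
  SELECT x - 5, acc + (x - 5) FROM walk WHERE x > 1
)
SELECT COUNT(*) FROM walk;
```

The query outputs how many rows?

Base: x=41, acc=41.
Iteration 1: 41 > 1 holds -> x = 41 - 5 = 36, acc = 41 + 36 = 77.
Iteration 2: 36 > 1 holds -> x = 36 - 5 = 31, acc = 77 + 31 = 108.
Iteration 3: 31 > 1 holds -> x = 31 - 5 = 26, acc = 108 + 26 = 134.
Iteration 4: 26 > 1 holds -> x = 26 - 5 = 21, acc = 134 + 21 = 155.
Iteration 5: 21 > 1 holds -> x = 21 - 5 = 16, acc = 155 + 16 = 171.
Iteration 6: 16 > 1 holds -> x = 16 - 5 = 11, acc = 171 + 11 = 182.
Iteration 7: 11 > 1 holds -> x = 11 - 5 = 6, acc = 182 + 6 = 188.
Iteration 8: 6 > 1 holds -> x = 6 - 5 = 1, acc = 188 + 1 = 189.
Iteration 9: 1 > 1 fails; recursion stops.
Total rows emitted: 9.

9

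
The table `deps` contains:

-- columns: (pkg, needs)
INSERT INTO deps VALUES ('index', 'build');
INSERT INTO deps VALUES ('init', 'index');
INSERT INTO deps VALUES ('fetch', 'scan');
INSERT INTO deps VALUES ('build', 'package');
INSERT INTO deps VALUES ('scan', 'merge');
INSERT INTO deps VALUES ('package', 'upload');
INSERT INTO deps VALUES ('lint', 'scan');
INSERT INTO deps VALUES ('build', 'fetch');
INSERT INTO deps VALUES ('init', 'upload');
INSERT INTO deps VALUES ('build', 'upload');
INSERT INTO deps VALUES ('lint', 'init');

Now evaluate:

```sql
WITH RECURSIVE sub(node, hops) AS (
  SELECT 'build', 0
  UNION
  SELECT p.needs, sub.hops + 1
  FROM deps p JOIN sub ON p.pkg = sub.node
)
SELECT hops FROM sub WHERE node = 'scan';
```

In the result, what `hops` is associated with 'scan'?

Base: (build, hops=0).
Iteration 1: edges from {build} -> (fetch, hops=1), (package, hops=1), (upload, hops=1).
Iteration 2: edges from {fetch,package,upload} -> (scan, hops=2), (upload, hops=2).
Iteration 3: edges from {scan,upload} -> (merge, hops=3).
Iteration 4: no outgoing edges from {merge}; recursion stops.

2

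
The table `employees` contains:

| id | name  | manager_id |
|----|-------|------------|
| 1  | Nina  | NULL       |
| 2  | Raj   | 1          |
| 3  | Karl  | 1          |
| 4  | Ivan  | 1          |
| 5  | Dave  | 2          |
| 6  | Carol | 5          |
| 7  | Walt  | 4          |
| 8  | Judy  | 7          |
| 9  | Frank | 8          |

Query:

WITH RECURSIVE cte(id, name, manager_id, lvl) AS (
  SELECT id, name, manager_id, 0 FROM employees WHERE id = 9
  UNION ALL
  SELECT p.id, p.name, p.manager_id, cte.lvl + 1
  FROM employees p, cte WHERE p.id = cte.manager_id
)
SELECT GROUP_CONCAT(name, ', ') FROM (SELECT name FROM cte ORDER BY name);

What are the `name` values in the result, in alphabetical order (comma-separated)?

Frank, Ivan, Judy, Nina, Walt

Base: id=9 (Frank), manager_id=8, lvl 0.
Iteration 1: join on id=8 -> Judy (id 8, manager_id=7, lvl 1).
Iteration 2: join on id=7 -> Walt (id 7, manager_id=4, lvl 2).
Iteration 3: join on id=4 -> Ivan (id 4, manager_id=1, lvl 3).
Iteration 4: join on id=1 -> Nina (id 1, manager_id=NULL, lvl 4).
Iteration 5: manager_id is NULL; no match; recursion stops.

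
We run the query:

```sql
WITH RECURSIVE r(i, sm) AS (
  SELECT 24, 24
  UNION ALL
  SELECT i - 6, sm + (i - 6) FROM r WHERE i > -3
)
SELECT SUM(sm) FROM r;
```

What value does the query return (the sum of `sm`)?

Base: i=24, sm=24.
Iteration 1: 24 > -3 holds -> i = 24 - 6 = 18, sm = 24 + 18 = 42.
Iteration 2: 18 > -3 holds -> i = 18 - 6 = 12, sm = 42 + 12 = 54.
Iteration 3: 12 > -3 holds -> i = 12 - 6 = 6, sm = 54 + 6 = 60.
Iteration 4: 6 > -3 holds -> i = 6 - 6 = 0, sm = 60 + 0 = 60.
Iteration 5: 0 > -3 holds -> i = 0 - 6 = -6, sm = 60 + -6 = 54.
Iteration 6: -6 > -3 fails; recursion stops.
SUM(sm) = 24 + 42 + 54 + 60 + 60 + 54 = 294.

294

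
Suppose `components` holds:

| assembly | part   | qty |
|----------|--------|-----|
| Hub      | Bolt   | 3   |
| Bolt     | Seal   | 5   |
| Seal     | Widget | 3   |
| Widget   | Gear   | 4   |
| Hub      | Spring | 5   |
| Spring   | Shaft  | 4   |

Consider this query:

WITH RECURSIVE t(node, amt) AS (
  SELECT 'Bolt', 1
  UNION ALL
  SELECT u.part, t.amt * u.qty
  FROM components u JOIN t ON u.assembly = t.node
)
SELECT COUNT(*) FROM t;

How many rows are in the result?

Base: (Bolt, amt=1).
Iteration 1: components of {Bolt} -> Seal = 1*5 = 5.
Iteration 2: components of {Seal} -> Widget = 5*3 = 15.
Iteration 3: components of {Widget} -> Gear = 15*4 = 60.
Iteration 4: no further components; recursion stops.
Total rows emitted: 4.

4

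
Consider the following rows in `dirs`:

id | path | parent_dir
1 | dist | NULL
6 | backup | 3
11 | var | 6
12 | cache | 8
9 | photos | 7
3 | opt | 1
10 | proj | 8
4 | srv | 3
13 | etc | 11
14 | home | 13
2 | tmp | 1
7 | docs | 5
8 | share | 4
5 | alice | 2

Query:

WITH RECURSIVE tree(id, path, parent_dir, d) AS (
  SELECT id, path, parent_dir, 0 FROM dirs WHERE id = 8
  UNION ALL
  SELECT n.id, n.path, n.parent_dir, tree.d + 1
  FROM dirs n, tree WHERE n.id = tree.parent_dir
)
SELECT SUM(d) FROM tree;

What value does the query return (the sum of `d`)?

Base: id=8 (share), parent_dir=4, d 0.
Iteration 1: join on id=4 -> srv (id 4, parent_dir=3, d 1).
Iteration 2: join on id=3 -> opt (id 3, parent_dir=1, d 2).
Iteration 3: join on id=1 -> dist (id 1, parent_dir=NULL, d 3).
Iteration 4: parent_dir is NULL; no match; recursion stops.
SUM(d) = 0 + 1 + 2 + 3 = 6.

6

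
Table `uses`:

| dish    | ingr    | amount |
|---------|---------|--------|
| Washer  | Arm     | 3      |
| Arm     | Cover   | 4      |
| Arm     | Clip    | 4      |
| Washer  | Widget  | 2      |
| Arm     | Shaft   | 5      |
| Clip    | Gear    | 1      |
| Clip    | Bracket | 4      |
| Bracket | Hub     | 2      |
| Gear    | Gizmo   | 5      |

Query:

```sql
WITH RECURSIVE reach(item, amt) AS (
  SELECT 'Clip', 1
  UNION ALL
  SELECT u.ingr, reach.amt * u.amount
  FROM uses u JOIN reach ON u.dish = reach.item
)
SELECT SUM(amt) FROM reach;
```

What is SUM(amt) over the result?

19

Base: (Clip, amt=1).
Iteration 1: components of {Clip} -> Bracket = 1*4 = 4, Gear = 1*1 = 1.
Iteration 2: components of {Bracket,Gear} -> Gizmo = 1*5 = 5, Hub = 4*2 = 8.
Iteration 3: no further components; recursion stops.
SUM(amt) = 1 + 1 + 4 + 5 + 8 = 19.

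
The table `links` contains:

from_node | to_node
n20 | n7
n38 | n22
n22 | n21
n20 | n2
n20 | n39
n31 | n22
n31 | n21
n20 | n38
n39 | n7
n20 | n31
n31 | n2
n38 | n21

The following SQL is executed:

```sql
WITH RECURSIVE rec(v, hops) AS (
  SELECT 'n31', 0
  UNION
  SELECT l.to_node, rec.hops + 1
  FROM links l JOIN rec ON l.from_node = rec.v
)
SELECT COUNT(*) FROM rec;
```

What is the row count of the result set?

5

Base: (n31, hops=0).
Iteration 1: edges from {n31} -> (n2, hops=1), (n21, hops=1), (n22, hops=1).
Iteration 2: edges from {n2,n21,n22} -> (n21, hops=2).
Iteration 3: no outgoing edges from {n21}; recursion stops.
Total rows emitted: 5.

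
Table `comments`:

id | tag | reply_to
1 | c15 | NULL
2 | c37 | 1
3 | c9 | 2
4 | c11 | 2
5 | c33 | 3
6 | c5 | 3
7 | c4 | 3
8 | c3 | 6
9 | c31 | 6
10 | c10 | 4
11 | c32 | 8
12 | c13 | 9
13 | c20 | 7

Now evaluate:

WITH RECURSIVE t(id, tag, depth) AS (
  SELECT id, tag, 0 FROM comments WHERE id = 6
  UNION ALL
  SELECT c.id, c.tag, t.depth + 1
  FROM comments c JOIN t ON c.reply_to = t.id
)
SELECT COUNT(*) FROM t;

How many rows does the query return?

Base: id=6 (c5) at depth 0.
Iteration 1: rows with reply_to in {6} -> c3 (id 8, depth 1), c31 (id 9, depth 1).
Iteration 2: rows with reply_to in {8,9} -> c32 (id 11, depth 2), c13 (id 12, depth 2).
Iteration 3: no rows with reply_to in {11,12}; recursion stops.
Total rows emitted: 5.

5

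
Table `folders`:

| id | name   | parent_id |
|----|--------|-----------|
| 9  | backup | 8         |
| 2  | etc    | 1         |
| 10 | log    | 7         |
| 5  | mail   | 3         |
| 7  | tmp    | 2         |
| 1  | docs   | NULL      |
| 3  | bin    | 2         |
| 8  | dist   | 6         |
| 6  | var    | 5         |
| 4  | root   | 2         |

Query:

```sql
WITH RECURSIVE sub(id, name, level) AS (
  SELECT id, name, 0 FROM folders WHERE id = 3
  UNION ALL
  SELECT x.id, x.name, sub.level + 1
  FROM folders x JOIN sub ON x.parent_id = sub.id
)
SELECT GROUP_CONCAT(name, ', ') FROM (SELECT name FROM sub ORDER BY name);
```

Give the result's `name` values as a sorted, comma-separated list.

Base: id=3 (bin) at level 0.
Iteration 1: rows with parent_id in {3} -> mail (id 5, level 1).
Iteration 2: rows with parent_id in {5} -> var (id 6, level 2).
Iteration 3: rows with parent_id in {6} -> dist (id 8, level 3).
Iteration 4: rows with parent_id in {8} -> backup (id 9, level 4).
Iteration 5: no rows with parent_id in {9}; recursion stops.

backup, bin, dist, mail, var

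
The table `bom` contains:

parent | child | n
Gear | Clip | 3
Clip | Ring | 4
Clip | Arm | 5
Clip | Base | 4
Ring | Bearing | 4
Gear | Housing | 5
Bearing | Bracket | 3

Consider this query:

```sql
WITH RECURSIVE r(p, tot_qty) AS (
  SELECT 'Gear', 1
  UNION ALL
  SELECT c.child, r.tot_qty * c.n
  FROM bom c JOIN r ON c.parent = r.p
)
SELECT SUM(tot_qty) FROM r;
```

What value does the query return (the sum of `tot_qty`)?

240

Base: (Gear, tot_qty=1).
Iteration 1: components of {Gear} -> Clip = 1*3 = 3, Housing = 1*5 = 5.
Iteration 2: components of {Clip,Housing} -> Arm = 3*5 = 15, Base = 3*4 = 12, Ring = 3*4 = 12.
Iteration 3: components of {Arm,Base,Ring} -> Bearing = 12*4 = 48.
Iteration 4: components of {Bearing} -> Bracket = 48*3 = 144.
Iteration 5: no further components; recursion stops.
SUM(tot_qty) = 1 + 3 + 5 + 12 + 15 + 12 + 48 + 144 = 240.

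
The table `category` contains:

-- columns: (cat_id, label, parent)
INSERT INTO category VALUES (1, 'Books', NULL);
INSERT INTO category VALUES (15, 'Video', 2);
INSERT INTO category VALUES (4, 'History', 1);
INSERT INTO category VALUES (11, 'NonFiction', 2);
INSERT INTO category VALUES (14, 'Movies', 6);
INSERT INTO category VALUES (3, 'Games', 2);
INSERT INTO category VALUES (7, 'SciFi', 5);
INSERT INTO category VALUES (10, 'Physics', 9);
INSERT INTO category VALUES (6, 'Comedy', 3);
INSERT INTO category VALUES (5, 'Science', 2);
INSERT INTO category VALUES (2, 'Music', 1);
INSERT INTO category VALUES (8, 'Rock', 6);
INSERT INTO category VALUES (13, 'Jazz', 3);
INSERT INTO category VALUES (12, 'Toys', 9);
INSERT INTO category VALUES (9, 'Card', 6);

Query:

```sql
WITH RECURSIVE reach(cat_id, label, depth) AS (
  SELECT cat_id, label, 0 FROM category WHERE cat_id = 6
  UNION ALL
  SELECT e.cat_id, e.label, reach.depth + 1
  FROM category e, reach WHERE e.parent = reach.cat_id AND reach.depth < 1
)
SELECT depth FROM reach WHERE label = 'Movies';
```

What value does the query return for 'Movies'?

Base: cat_id=6 (Comedy) at depth 0.
Iteration 1: rows with parent in {6} -> Rock (id 8, depth 1), Card (id 9, depth 1), Movies (id 14, depth 1).
Iteration 2: depth < 1 fails for all current rows; recursion stops.

1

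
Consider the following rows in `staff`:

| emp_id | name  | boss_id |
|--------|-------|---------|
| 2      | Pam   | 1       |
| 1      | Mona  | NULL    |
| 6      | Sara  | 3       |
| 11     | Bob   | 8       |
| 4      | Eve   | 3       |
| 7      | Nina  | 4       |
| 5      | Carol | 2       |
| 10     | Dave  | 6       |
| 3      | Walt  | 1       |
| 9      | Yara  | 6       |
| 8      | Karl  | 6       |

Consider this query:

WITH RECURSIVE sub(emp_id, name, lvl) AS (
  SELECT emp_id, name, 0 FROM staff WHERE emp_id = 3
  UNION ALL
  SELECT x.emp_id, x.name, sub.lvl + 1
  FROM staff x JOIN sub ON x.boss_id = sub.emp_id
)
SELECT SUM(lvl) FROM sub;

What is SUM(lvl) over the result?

13

Base: emp_id=3 (Walt) at lvl 0.
Iteration 1: rows with boss_id in {3} -> Eve (id 4, lvl 1), Sara (id 6, lvl 1).
Iteration 2: rows with boss_id in {4,6} -> Nina (id 7, lvl 2), Karl (id 8, lvl 2), Yara (id 9, lvl 2), Dave (id 10, lvl 2).
Iteration 3: rows with boss_id in {7,8,9,10} -> Bob (id 11, lvl 3).
Iteration 4: no rows with boss_id in {11}; recursion stops.
SUM(lvl) = 0 + 1 + 1 + 2 + 2 + 2 + 2 + 3 = 13.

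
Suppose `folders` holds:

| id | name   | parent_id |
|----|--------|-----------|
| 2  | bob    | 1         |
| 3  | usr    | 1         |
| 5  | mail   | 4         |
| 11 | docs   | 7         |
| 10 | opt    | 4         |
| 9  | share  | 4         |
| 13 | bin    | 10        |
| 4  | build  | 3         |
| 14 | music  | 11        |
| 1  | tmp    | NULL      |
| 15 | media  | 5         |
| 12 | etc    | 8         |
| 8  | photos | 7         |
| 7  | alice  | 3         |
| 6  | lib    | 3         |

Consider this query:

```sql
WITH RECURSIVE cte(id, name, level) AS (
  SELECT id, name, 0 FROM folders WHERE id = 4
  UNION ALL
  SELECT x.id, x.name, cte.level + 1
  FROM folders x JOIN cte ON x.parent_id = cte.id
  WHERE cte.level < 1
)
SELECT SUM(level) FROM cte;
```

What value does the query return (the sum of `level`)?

3

Base: id=4 (build) at level 0.
Iteration 1: rows with parent_id in {4} -> mail (id 5, level 1), share (id 9, level 1), opt (id 10, level 1).
Iteration 2: level < 1 fails for all current rows; recursion stops.
SUM(level) = 0 + 1 + 1 + 1 = 3.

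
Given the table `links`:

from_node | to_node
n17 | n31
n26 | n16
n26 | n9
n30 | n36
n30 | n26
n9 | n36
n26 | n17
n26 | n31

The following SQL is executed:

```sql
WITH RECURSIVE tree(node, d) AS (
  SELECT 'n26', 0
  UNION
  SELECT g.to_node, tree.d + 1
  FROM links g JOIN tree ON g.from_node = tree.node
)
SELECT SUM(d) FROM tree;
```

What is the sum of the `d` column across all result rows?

8

Base: (n26, d=0).
Iteration 1: edges from {n26} -> (n16, d=1), (n17, d=1), (n31, d=1), (n9, d=1).
Iteration 2: edges from {n16,n17,n31,n9} -> (n31, d=2), (n36, d=2).
Iteration 3: no outgoing edges from {n31,n36}; recursion stops.
SUM(d) = 0 + 1 + 1 + 1 + 1 + 2 + 2 = 8.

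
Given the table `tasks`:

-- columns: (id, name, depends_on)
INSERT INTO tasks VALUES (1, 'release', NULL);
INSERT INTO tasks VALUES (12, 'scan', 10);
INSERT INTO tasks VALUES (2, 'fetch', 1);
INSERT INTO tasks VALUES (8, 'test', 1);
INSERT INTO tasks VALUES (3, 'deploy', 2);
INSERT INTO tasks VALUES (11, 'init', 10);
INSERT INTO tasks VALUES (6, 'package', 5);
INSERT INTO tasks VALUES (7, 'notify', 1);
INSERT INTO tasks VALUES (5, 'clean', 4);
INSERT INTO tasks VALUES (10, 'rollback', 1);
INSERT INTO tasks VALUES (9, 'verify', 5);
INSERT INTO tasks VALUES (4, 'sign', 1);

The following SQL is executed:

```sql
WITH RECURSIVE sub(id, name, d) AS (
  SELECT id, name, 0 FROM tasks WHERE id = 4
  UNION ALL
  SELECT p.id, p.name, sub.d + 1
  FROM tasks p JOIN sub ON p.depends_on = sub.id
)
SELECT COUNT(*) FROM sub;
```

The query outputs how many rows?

4

Base: id=4 (sign) at d 0.
Iteration 1: rows with depends_on in {4} -> clean (id 5, d 1).
Iteration 2: rows with depends_on in {5} -> package (id 6, d 2), verify (id 9, d 2).
Iteration 3: no rows with depends_on in {6,9}; recursion stops.
Total rows emitted: 4.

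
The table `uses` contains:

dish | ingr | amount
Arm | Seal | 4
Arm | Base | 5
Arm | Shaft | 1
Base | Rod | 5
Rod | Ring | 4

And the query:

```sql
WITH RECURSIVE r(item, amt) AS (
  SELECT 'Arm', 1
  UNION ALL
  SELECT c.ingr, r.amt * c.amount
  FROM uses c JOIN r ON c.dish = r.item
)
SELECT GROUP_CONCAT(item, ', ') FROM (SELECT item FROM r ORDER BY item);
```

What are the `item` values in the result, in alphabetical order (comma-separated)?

Base: (Arm, amt=1).
Iteration 1: components of {Arm} -> Base = 1*5 = 5, Seal = 1*4 = 4, Shaft = 1*1 = 1.
Iteration 2: components of {Base,Seal,Shaft} -> Rod = 5*5 = 25.
Iteration 3: components of {Rod} -> Ring = 25*4 = 100.
Iteration 4: no further components; recursion stops.

Arm, Base, Ring, Rod, Seal, Shaft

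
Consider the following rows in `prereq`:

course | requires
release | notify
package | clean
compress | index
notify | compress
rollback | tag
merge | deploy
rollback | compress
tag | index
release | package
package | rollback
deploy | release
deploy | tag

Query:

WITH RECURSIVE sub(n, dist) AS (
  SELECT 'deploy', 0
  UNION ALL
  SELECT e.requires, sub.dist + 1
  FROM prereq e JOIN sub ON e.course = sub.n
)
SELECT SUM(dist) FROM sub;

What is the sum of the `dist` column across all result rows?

39

Base: (deploy, dist=0).
Iteration 1: edges from {deploy} -> (release, dist=1), (tag, dist=1).
Iteration 2: edges from {release,tag} -> (index, dist=2), (notify, dist=2), (package, dist=2).
Iteration 3: edges from {index,notify,package} -> (clean, dist=3), (compress, dist=3), (rollback, dist=3).
Iteration 4: edges from {clean,compress,rollback} -> (compress, dist=4), (index, dist=4), (tag, dist=4).
Iteration 5: edges from {compress,index,tag} -> (index, dist=5) x2. [UNION ALL keeps all 2 new rows, including repeats]
Iteration 6: no outgoing edges from {index}; recursion stops.
SUM(dist) = 0 + 1 + 1 + 2 + 2 + 2 + 3 + 3 + 3 + 4 + 4 + 4 + 5 + 5 = 39.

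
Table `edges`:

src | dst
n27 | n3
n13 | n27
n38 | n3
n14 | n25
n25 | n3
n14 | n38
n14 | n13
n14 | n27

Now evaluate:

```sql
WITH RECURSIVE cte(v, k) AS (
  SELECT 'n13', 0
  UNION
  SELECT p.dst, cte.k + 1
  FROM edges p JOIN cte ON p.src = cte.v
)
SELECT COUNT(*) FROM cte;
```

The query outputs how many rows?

Base: (n13, k=0).
Iteration 1: edges from {n13} -> (n27, k=1).
Iteration 2: edges from {n27} -> (n3, k=2).
Iteration 3: no outgoing edges from {n3}; recursion stops.
Total rows emitted: 3.

3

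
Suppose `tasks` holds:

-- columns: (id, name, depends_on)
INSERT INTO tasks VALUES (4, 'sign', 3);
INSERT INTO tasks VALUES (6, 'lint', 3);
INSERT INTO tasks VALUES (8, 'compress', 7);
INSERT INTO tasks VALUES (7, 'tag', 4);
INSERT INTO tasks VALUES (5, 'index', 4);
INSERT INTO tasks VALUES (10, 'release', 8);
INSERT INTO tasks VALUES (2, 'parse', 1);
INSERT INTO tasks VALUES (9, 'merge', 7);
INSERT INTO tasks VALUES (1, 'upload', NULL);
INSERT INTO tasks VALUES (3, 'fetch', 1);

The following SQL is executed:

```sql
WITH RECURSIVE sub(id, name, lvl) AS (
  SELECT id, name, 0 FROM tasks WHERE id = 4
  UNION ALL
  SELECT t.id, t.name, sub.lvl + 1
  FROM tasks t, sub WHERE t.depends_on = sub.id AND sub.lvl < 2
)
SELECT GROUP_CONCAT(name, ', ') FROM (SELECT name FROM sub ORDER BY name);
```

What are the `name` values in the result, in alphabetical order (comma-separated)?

Base: id=4 (sign) at lvl 0.
Iteration 1: rows with depends_on in {4} -> index (id 5, lvl 1), tag (id 7, lvl 1).
Iteration 2: rows with depends_on in {5,7} -> compress (id 8, lvl 2), merge (id 9, lvl 2).
Iteration 3: lvl < 2 fails for all current rows; recursion stops.

compress, index, merge, sign, tag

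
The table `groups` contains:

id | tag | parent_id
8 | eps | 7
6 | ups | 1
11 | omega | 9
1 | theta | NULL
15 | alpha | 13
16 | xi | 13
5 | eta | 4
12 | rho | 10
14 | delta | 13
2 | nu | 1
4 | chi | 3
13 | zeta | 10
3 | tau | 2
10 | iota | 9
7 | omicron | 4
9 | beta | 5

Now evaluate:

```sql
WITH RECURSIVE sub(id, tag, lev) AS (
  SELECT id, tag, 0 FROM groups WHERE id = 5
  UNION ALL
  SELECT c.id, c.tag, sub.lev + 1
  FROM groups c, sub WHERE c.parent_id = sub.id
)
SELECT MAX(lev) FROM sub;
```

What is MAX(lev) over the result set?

Base: id=5 (eta) at lev 0.
Iteration 1: rows with parent_id in {5} -> beta (id 9, lev 1).
Iteration 2: rows with parent_id in {9} -> iota (id 10, lev 2), omega (id 11, lev 2).
Iteration 3: rows with parent_id in {10,11} -> rho (id 12, lev 3), zeta (id 13, lev 3).
Iteration 4: rows with parent_id in {12,13} -> delta (id 14, lev 4), alpha (id 15, lev 4), xi (id 16, lev 4).
Iteration 5: no rows with parent_id in {14,15,16}; recursion stops.
lev values: 0, 1, 2, 2, 3, 3, 4, 4, 4; the maximum is 4.

4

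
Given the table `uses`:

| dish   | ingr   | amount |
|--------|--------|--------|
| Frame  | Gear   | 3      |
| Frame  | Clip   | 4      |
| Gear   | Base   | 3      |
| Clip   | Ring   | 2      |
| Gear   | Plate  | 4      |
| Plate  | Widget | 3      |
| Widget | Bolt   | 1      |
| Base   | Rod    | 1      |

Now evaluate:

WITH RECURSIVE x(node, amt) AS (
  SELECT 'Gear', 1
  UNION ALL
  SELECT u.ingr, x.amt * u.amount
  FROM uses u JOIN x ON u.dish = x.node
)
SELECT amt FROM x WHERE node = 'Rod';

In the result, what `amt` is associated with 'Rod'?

3

Base: (Gear, amt=1).
Iteration 1: components of {Gear} -> Base = 1*3 = 3, Plate = 1*4 = 4.
Iteration 2: components of {Base,Plate} -> Rod = 3*1 = 3, Widget = 4*3 = 12.
Iteration 3: components of {Rod,Widget} -> Bolt = 12*1 = 12.
Iteration 4: no further components; recursion stops.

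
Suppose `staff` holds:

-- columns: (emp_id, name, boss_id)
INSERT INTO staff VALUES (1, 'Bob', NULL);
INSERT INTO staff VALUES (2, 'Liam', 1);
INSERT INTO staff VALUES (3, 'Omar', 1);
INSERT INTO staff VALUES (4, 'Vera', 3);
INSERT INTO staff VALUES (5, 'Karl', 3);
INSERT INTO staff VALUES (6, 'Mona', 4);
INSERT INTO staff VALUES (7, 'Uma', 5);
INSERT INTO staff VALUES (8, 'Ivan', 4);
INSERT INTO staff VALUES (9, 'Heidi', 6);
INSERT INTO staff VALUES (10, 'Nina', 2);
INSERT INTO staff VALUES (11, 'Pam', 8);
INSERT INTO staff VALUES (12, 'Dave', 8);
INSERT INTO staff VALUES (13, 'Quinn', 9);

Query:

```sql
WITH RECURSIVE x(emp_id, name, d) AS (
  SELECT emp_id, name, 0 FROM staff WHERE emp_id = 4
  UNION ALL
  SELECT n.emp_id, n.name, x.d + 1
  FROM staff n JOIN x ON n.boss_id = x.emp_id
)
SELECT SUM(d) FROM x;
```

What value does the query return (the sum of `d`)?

11

Base: emp_id=4 (Vera) at d 0.
Iteration 1: rows with boss_id in {4} -> Mona (id 6, d 1), Ivan (id 8, d 1).
Iteration 2: rows with boss_id in {6,8} -> Heidi (id 9, d 2), Pam (id 11, d 2), Dave (id 12, d 2).
Iteration 3: rows with boss_id in {9,11,12} -> Quinn (id 13, d 3).
Iteration 4: no rows with boss_id in {13}; recursion stops.
SUM(d) = 0 + 1 + 1 + 2 + 2 + 2 + 3 = 11.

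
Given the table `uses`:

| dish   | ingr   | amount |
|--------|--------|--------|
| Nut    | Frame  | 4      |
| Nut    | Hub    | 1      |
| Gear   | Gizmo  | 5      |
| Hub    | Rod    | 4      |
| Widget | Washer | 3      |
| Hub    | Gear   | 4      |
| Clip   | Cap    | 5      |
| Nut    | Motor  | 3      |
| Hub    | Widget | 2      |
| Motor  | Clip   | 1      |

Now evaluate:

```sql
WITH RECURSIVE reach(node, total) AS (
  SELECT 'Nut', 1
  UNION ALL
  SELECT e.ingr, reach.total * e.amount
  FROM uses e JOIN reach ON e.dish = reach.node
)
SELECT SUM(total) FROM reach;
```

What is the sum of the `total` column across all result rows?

63

Base: (Nut, total=1).
Iteration 1: components of {Nut} -> Frame = 1*4 = 4, Hub = 1*1 = 1, Motor = 1*3 = 3.
Iteration 2: components of {Frame,Hub,Motor} -> Clip = 3*1 = 3, Gear = 1*4 = 4, Rod = 1*4 = 4, Widget = 1*2 = 2.
Iteration 3: components of {Clip,Gear,Rod,Widget} -> Cap = 3*5 = 15, Gizmo = 4*5 = 20, Washer = 2*3 = 6.
Iteration 4: no further components; recursion stops.
SUM(total) = 1 + 1 + 3 + 4 + 4 + 4 + 2 + 3 + 20 + 6 + 15 = 63.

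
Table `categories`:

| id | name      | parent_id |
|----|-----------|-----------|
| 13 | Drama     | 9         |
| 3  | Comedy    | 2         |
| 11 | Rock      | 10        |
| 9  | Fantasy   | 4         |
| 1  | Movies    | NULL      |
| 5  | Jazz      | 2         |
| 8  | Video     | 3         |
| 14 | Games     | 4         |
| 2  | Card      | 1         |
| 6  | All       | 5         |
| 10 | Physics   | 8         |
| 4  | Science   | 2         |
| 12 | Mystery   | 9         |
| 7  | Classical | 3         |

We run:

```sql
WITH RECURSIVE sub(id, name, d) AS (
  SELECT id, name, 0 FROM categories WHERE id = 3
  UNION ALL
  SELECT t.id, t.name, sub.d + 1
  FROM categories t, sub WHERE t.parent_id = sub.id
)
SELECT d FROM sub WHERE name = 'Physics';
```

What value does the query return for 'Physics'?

2

Base: id=3 (Comedy) at d 0.
Iteration 1: rows with parent_id in {3} -> Classical (id 7, d 1), Video (id 8, d 1).
Iteration 2: rows with parent_id in {7,8} -> Physics (id 10, d 2).
Iteration 3: rows with parent_id in {10} -> Rock (id 11, d 3).
Iteration 4: no rows with parent_id in {11}; recursion stops.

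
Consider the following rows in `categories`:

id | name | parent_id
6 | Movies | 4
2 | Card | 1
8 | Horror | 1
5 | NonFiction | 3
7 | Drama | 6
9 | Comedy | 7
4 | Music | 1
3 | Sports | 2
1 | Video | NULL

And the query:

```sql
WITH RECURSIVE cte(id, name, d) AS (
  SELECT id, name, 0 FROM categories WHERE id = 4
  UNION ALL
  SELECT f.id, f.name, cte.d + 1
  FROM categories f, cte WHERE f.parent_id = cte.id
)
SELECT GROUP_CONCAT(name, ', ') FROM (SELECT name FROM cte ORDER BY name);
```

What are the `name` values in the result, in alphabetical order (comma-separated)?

Comedy, Drama, Movies, Music

Base: id=4 (Music) at d 0.
Iteration 1: rows with parent_id in {4} -> Movies (id 6, d 1).
Iteration 2: rows with parent_id in {6} -> Drama (id 7, d 2).
Iteration 3: rows with parent_id in {7} -> Comedy (id 9, d 3).
Iteration 4: no rows with parent_id in {9}; recursion stops.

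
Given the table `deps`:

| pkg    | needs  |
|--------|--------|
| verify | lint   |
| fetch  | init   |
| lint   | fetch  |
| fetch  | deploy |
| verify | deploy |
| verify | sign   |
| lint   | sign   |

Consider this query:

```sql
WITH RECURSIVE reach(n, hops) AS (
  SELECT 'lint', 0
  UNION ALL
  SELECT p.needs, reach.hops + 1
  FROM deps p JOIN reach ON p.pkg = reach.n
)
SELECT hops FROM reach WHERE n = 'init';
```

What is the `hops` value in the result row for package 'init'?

Base: (lint, hops=0).
Iteration 1: edges from {lint} -> (fetch, hops=1), (sign, hops=1).
Iteration 2: edges from {fetch,sign} -> (deploy, hops=2), (init, hops=2).
Iteration 3: no outgoing edges from {deploy,init}; recursion stops.

2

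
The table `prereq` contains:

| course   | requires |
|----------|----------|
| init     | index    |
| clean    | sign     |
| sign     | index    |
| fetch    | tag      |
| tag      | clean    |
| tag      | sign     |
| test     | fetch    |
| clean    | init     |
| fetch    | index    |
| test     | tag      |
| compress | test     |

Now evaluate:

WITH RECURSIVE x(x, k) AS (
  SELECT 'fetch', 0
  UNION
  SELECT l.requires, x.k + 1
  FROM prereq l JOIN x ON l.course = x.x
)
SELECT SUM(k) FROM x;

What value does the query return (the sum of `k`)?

Base: (fetch, k=0).
Iteration 1: edges from {fetch} -> (index, k=1), (tag, k=1).
Iteration 2: edges from {index,tag} -> (clean, k=2), (sign, k=2).
Iteration 3: edges from {clean,sign} -> (index, k=3), (init, k=3), (sign, k=3).
Iteration 4: edges from {index,init,sign} -> (index, k=4). [UNION drops 1 duplicate row(s)]
Iteration 5: no outgoing edges from {index}; recursion stops.
SUM(k) = 0 + 1 + 1 + 2 + 2 + 3 + 3 + 3 + 4 = 19.

19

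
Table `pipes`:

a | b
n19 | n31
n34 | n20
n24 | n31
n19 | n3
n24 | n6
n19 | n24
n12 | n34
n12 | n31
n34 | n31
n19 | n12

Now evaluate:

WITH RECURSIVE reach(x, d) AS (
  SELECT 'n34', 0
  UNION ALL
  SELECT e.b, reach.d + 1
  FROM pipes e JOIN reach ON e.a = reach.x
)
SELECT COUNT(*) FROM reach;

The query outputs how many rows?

3

Base: (n34, d=0).
Iteration 1: edges from {n34} -> (n20, d=1), (n31, d=1).
Iteration 2: no outgoing edges from {n20,n31}; recursion stops.
Total rows emitted: 3.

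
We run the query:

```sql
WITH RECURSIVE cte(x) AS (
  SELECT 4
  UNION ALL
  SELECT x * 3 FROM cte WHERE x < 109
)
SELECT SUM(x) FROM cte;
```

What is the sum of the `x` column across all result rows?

Base: x=4.
Iteration 1: 4 < 109 holds -> x = 4 * 3 = 12.
Iteration 2: 12 < 109 holds -> x = 12 * 3 = 36.
Iteration 3: 36 < 109 holds -> x = 36 * 3 = 108.
Iteration 4: 108 < 109 holds -> x = 108 * 3 = 324.
Iteration 5: 324 < 109 fails; recursion stops.
SUM(x) = 4 + 12 + 36 + 108 + 324 = 484.

484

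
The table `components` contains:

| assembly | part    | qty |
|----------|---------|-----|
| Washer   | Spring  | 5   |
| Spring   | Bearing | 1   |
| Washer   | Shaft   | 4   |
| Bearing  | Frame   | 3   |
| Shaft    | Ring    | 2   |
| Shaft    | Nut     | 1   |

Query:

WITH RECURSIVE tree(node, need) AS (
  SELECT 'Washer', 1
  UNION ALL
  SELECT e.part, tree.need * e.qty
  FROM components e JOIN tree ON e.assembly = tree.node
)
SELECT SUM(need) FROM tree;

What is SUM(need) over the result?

Base: (Washer, need=1).
Iteration 1: components of {Washer} -> Shaft = 1*4 = 4, Spring = 1*5 = 5.
Iteration 2: components of {Shaft,Spring} -> Bearing = 5*1 = 5, Nut = 4*1 = 4, Ring = 4*2 = 8.
Iteration 3: components of {Bearing,Nut,Ring} -> Frame = 5*3 = 15.
Iteration 4: no further components; recursion stops.
SUM(need) = 1 + 5 + 4 + 5 + 8 + 4 + 15 = 42.

42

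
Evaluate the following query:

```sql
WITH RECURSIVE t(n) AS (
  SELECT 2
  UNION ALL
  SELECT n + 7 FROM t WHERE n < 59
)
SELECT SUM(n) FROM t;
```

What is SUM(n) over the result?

Base: n=2.
Iteration 1: 2 < 59 holds -> n = 2 + 7 = 9.
Iteration 2: 9 < 59 holds -> n = 9 + 7 = 16.
Iteration 3: 16 < 59 holds -> n = 16 + 7 = 23.
Iteration 4: 23 < 59 holds -> n = 23 + 7 = 30.
Iteration 5: 30 < 59 holds -> n = 30 + 7 = 37.
Iteration 6: 37 < 59 holds -> n = 37 + 7 = 44.
Iteration 7: 44 < 59 holds -> n = 44 + 7 = 51.
Iteration 8: 51 < 59 holds -> n = 51 + 7 = 58.
Iteration 9: 58 < 59 holds -> n = 58 + 7 = 65.
Iteration 10: 65 < 59 fails; recursion stops.
SUM(n) = 2 + 9 + 16 + 23 + 30 + 37 + 44 + 51 + 58 + 65 = 335.

335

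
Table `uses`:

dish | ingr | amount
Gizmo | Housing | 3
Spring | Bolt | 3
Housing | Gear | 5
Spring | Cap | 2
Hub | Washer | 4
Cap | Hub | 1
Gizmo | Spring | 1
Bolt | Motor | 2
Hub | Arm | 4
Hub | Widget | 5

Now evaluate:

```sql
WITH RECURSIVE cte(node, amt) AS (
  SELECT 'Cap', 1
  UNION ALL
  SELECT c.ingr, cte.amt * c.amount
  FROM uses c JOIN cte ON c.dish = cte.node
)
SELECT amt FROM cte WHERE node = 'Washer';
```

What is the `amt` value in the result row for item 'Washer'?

4

Base: (Cap, amt=1).
Iteration 1: components of {Cap} -> Hub = 1*1 = 1.
Iteration 2: components of {Hub} -> Arm = 1*4 = 4, Washer = 1*4 = 4, Widget = 1*5 = 5.
Iteration 3: no further components; recursion stops.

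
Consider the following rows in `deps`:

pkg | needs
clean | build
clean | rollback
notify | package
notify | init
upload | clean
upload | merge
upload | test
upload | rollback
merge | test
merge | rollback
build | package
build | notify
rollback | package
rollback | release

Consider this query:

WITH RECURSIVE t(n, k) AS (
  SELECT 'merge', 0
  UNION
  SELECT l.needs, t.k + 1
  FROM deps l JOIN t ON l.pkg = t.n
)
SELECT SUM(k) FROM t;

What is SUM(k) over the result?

6

Base: (merge, k=0).
Iteration 1: edges from {merge} -> (rollback, k=1), (test, k=1).
Iteration 2: edges from {rollback,test} -> (package, k=2), (release, k=2).
Iteration 3: no outgoing edges from {package,release}; recursion stops.
SUM(k) = 0 + 1 + 1 + 2 + 2 = 6.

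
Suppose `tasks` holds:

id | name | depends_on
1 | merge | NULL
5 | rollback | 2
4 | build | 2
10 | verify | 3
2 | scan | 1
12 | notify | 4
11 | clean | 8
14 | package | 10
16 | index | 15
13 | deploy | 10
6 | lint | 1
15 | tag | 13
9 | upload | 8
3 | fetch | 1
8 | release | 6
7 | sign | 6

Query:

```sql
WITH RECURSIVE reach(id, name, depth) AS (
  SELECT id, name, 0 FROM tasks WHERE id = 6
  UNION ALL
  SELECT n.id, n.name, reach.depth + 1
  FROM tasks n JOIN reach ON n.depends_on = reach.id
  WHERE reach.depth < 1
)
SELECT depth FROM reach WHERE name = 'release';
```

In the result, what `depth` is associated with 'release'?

1

Base: id=6 (lint) at depth 0.
Iteration 1: rows with depends_on in {6} -> sign (id 7, depth 1), release (id 8, depth 1).
Iteration 2: depth < 1 fails for all current rows; recursion stops.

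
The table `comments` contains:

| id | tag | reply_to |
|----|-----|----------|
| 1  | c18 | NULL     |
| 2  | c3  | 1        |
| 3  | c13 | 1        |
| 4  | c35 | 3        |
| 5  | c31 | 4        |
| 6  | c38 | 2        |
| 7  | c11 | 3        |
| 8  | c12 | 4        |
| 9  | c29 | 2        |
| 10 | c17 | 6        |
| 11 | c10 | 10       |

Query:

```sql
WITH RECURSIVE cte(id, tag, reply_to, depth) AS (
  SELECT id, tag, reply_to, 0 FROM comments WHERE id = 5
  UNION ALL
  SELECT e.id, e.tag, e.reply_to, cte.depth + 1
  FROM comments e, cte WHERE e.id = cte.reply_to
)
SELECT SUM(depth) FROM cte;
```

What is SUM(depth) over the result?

Base: id=5 (c31), reply_to=4, depth 0.
Iteration 1: join on id=4 -> c35 (id 4, reply_to=3, depth 1).
Iteration 2: join on id=3 -> c13 (id 3, reply_to=1, depth 2).
Iteration 3: join on id=1 -> c18 (id 1, reply_to=NULL, depth 3).
Iteration 4: reply_to is NULL; no match; recursion stops.
SUM(depth) = 0 + 1 + 2 + 3 = 6.

6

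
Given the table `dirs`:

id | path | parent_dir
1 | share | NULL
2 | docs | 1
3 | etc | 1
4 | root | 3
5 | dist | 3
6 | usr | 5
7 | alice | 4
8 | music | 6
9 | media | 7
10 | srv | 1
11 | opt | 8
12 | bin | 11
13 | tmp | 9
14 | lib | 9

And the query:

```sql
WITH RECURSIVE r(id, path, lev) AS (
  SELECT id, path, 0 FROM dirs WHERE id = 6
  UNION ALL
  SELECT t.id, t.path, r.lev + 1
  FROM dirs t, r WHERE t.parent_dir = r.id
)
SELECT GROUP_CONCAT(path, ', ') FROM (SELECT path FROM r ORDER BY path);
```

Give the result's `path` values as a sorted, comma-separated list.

bin, music, opt, usr

Base: id=6 (usr) at lev 0.
Iteration 1: rows with parent_dir in {6} -> music (id 8, lev 1).
Iteration 2: rows with parent_dir in {8} -> opt (id 11, lev 2).
Iteration 3: rows with parent_dir in {11} -> bin (id 12, lev 3).
Iteration 4: no rows with parent_dir in {12}; recursion stops.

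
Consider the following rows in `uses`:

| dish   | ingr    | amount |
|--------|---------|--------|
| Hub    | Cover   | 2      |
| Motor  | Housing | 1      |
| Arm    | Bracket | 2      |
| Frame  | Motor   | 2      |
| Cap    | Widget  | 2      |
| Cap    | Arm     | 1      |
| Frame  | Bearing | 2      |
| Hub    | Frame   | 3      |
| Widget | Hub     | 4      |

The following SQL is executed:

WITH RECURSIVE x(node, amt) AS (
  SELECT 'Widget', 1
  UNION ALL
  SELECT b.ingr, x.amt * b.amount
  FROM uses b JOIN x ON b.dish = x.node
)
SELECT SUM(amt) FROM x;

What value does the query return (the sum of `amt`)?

97

Base: (Widget, amt=1).
Iteration 1: components of {Widget} -> Hub = 1*4 = 4.
Iteration 2: components of {Hub} -> Cover = 4*2 = 8, Frame = 4*3 = 12.
Iteration 3: components of {Cover,Frame} -> Bearing = 12*2 = 24, Motor = 12*2 = 24.
Iteration 4: components of {Bearing,Motor} -> Housing = 24*1 = 24.
Iteration 5: no further components; recursion stops.
SUM(amt) = 1 + 4 + 12 + 8 + 24 + 24 + 24 = 97.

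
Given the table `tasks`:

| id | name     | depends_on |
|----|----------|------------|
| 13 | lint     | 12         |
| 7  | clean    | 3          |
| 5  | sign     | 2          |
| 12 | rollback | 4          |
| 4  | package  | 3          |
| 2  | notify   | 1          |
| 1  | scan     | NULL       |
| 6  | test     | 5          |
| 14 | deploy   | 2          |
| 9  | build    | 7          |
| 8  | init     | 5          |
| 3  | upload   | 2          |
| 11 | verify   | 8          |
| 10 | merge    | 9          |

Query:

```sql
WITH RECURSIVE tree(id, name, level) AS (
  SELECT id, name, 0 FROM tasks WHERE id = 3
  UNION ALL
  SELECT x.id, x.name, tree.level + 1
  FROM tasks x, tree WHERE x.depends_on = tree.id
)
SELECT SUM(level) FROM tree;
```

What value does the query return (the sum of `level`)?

12

Base: id=3 (upload) at level 0.
Iteration 1: rows with depends_on in {3} -> package (id 4, level 1), clean (id 7, level 1).
Iteration 2: rows with depends_on in {4,7} -> build (id 9, level 2), rollback (id 12, level 2).
Iteration 3: rows with depends_on in {9,12} -> merge (id 10, level 3), lint (id 13, level 3).
Iteration 4: no rows with depends_on in {10,13}; recursion stops.
SUM(level) = 0 + 1 + 1 + 2 + 2 + 3 + 3 = 12.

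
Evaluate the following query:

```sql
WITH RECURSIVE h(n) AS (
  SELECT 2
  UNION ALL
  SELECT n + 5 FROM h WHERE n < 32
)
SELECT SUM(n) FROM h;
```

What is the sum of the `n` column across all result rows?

119

Base: n=2.
Iteration 1: 2 < 32 holds -> n = 2 + 5 = 7.
Iteration 2: 7 < 32 holds -> n = 7 + 5 = 12.
Iteration 3: 12 < 32 holds -> n = 12 + 5 = 17.
Iteration 4: 17 < 32 holds -> n = 17 + 5 = 22.
Iteration 5: 22 < 32 holds -> n = 22 + 5 = 27.
Iteration 6: 27 < 32 holds -> n = 27 + 5 = 32.
Iteration 7: 32 < 32 fails; recursion stops.
SUM(n) = 2 + 7 + 12 + 17 + 22 + 27 + 32 = 119.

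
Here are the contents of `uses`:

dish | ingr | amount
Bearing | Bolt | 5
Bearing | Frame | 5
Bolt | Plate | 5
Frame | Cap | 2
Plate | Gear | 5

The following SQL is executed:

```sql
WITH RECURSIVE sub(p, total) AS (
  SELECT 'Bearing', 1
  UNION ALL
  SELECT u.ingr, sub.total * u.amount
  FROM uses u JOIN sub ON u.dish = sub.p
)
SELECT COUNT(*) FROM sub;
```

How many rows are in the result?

6

Base: (Bearing, total=1).
Iteration 1: components of {Bearing} -> Bolt = 1*5 = 5, Frame = 1*5 = 5.
Iteration 2: components of {Bolt,Frame} -> Cap = 5*2 = 10, Plate = 5*5 = 25.
Iteration 3: components of {Cap,Plate} -> Gear = 25*5 = 125.
Iteration 4: no further components; recursion stops.
Total rows emitted: 6.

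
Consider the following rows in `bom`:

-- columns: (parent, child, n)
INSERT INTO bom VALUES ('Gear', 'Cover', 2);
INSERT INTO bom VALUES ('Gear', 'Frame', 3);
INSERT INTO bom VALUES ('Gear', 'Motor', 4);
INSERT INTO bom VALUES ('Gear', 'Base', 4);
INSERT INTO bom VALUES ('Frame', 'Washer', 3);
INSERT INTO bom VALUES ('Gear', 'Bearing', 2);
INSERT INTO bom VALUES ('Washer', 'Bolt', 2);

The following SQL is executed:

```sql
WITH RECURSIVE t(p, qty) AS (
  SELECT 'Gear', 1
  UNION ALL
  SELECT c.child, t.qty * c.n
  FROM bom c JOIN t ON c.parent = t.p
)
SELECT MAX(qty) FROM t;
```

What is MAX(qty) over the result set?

18

Base: (Gear, qty=1).
Iteration 1: components of {Gear} -> Base = 1*4 = 4, Bearing = 1*2 = 2, Cover = 1*2 = 2, Frame = 1*3 = 3, Motor = 1*4 = 4.
Iteration 2: components of {Base,Bearing,Cover,Frame,Motor} -> Washer = 3*3 = 9.
Iteration 3: components of {Washer} -> Bolt = 9*2 = 18.
Iteration 4: no further components; recursion stops.
qty values: 1, 2, 3, 4, 4, 2, 9, 18; the maximum is 18.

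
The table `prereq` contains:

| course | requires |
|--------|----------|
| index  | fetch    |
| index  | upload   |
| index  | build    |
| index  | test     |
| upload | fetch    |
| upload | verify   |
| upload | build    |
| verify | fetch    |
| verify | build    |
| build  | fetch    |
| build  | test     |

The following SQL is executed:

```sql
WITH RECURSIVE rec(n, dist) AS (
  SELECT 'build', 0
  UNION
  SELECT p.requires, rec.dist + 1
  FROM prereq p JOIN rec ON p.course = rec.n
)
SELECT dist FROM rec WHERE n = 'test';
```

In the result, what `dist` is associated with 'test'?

1

Base: (build, dist=0).
Iteration 1: edges from {build} -> (fetch, dist=1), (test, dist=1).
Iteration 2: no outgoing edges from {fetch,test}; recursion stops.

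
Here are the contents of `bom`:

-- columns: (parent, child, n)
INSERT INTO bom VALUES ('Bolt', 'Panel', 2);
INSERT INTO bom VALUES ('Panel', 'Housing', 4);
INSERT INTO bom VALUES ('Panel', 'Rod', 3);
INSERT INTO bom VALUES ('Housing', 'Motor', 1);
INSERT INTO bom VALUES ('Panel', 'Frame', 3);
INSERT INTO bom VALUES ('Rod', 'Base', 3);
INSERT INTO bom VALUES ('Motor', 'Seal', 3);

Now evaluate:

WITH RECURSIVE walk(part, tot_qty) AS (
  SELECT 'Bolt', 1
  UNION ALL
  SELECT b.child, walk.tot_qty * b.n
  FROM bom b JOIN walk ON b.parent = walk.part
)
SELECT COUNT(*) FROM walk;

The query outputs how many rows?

Base: (Bolt, tot_qty=1).
Iteration 1: components of {Bolt} -> Panel = 1*2 = 2.
Iteration 2: components of {Panel} -> Frame = 2*3 = 6, Housing = 2*4 = 8, Rod = 2*3 = 6.
Iteration 3: components of {Frame,Housing,Rod} -> Base = 6*3 = 18, Motor = 8*1 = 8.
Iteration 4: components of {Base,Motor} -> Seal = 8*3 = 24.
Iteration 5: no further components; recursion stops.
Total rows emitted: 8.

8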